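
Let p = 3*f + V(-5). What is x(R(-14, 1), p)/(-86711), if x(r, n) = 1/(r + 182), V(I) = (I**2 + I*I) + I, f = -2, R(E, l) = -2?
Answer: -1/15607980 ≈ -6.4070e-8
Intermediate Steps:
V(I) = I + 2*I**2 (V(I) = (I**2 + I**2) + I = 2*I**2 + I = I + 2*I**2)
p = 39 (p = 3*(-2) - 5*(1 + 2*(-5)) = -6 - 5*(1 - 10) = -6 - 5*(-9) = -6 + 45 = 39)
x(r, n) = 1/(182 + r)
x(R(-14, 1), p)/(-86711) = 1/((182 - 2)*(-86711)) = -1/86711/180 = (1/180)*(-1/86711) = -1/15607980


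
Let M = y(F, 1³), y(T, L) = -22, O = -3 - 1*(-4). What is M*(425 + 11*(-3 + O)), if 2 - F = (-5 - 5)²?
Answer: -8866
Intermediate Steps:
O = 1 (O = -3 + 4 = 1)
F = -98 (F = 2 - (-5 - 5)² = 2 - 1*(-10)² = 2 - 1*100 = 2 - 100 = -98)
M = -22
M*(425 + 11*(-3 + O)) = -22*(425 + 11*(-3 + 1)) = -22*(425 + 11*(-2)) = -22*(425 - 22) = -22*403 = -8866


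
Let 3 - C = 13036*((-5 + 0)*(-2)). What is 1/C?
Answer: -1/130357 ≈ -7.6712e-6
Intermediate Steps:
C = -130357 (C = 3 - 13036*(-5 + 0)*(-2) = 3 - 13036*(-5*(-2)) = 3 - 13036*10 = 3 - 1*130360 = 3 - 130360 = -130357)
1/C = 1/(-130357) = -1/130357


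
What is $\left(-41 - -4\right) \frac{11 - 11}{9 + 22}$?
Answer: $0$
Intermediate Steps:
$\left(-41 - -4\right) \frac{11 - 11}{9 + 22} = \left(-41 + 4\right) \frac{0}{31} = - 37 \cdot 0 \cdot \frac{1}{31} = \left(-37\right) 0 = 0$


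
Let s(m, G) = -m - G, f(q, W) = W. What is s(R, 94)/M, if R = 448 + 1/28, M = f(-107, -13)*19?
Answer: 15177/6916 ≈ 2.1945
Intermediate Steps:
M = -247 (M = -13*19 = -247)
R = 12545/28 (R = 448 + 1/28 = 12545/28 ≈ 448.04)
s(m, G) = -G - m
s(R, 94)/M = (-1*94 - 1*12545/28)/(-247) = (-94 - 12545/28)*(-1/247) = -15177/28*(-1/247) = 15177/6916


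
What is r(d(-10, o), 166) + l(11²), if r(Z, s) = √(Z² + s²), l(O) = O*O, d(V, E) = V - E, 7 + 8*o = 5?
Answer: 14641 + √442417/4 ≈ 14807.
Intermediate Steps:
o = -¼ (o = -7/8 + (⅛)*5 = -7/8 + 5/8 = -¼ ≈ -0.25000)
l(O) = O²
r(d(-10, o), 166) + l(11²) = √((-10 - 1*(-¼))² + 166²) + (11²)² = √((-10 + ¼)² + 27556) + 121² = √((-39/4)² + 27556) + 14641 = √(1521/16 + 27556) + 14641 = √(442417/16) + 14641 = √442417/4 + 14641 = 14641 + √442417/4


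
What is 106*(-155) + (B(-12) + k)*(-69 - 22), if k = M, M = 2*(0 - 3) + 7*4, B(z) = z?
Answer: -17340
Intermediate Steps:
M = 22 (M = 2*(-3) + 28 = -6 + 28 = 22)
k = 22
106*(-155) + (B(-12) + k)*(-69 - 22) = 106*(-155) + (-12 + 22)*(-69 - 22) = -16430 + 10*(-91) = -16430 - 910 = -17340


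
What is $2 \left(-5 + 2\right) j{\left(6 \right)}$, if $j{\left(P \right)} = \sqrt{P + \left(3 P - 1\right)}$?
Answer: $- 6 \sqrt{23} \approx -28.775$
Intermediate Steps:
$j{\left(P \right)} = \sqrt{-1 + 4 P}$ ($j{\left(P \right)} = \sqrt{P + \left(-1 + 3 P\right)} = \sqrt{-1 + 4 P}$)
$2 \left(-5 + 2\right) j{\left(6 \right)} = 2 \left(-5 + 2\right) \sqrt{-1 + 4 \cdot 6} = 2 \left(-3\right) \sqrt{-1 + 24} = - 6 \sqrt{23}$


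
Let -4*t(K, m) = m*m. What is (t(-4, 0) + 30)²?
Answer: 900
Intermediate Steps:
t(K, m) = -m²/4 (t(K, m) = -m*m/4 = -m²/4)
(t(-4, 0) + 30)² = (-¼*0² + 30)² = (-¼*0 + 30)² = (0 + 30)² = 30² = 900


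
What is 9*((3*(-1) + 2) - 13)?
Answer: -126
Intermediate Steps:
9*((3*(-1) + 2) - 13) = 9*((-3 + 2) - 13) = 9*(-1 - 13) = 9*(-14) = -126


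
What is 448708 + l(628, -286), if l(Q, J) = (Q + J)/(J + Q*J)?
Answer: 40359938305/89947 ≈ 4.4871e+5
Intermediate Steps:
l(Q, J) = (J + Q)/(J + J*Q)
448708 + l(628, -286) = 448708 + (-286 + 628)/((-286)*(1 + 628)) = 448708 - 1/286*342/629 = 448708 - 1/286*1/629*342 = 448708 - 171/89947 = 40359938305/89947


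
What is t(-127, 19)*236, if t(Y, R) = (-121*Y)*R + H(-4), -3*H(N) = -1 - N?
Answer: 68905392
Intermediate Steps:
H(N) = ⅓ + N/3 (H(N) = -(-1 - N)/3 = ⅓ + N/3)
t(Y, R) = -1 - 121*R*Y (t(Y, R) = (-121*Y)*R + (⅓ + (⅓)*(-4)) = -121*R*Y + (⅓ - 4/3) = -121*R*Y - 1 = -1 - 121*R*Y)
t(-127, 19)*236 = (-1 - 121*19*(-127))*236 = (-1 + 291973)*236 = 291972*236 = 68905392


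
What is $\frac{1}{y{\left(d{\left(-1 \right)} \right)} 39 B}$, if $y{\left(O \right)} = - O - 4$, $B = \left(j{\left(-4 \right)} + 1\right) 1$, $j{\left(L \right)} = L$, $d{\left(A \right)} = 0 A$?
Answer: $\frac{1}{468} \approx 0.0021368$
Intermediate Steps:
$d{\left(A \right)} = 0$
$B = -3$ ($B = \left(-4 + 1\right) 1 = \left(-3\right) 1 = -3$)
$y{\left(O \right)} = -4 - O$
$\frac{1}{y{\left(d{\left(-1 \right)} \right)} 39 B} = \frac{1}{\left(-4 - 0\right) 39 \left(-3\right)} = \frac{1}{\left(-4 + 0\right) 39 \left(-3\right)} = \frac{1}{\left(-4\right) 39 \left(-3\right)} = \frac{1}{\left(-156\right) \left(-3\right)} = \frac{1}{468}$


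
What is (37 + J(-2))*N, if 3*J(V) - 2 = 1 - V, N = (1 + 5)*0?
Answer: 0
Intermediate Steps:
N = 0 (N = 6*0 = 0)
J(V) = 1 - V/3 (J(V) = ⅔ + (1 - V)/3 = ⅔ + (⅓ - V/3) = 1 - V/3)
(37 + J(-2))*N = (37 + (1 - ⅓*(-2)))*0 = (37 + (1 + ⅔))*0 = (37 + 5/3)*0 = (116/3)*0 = 0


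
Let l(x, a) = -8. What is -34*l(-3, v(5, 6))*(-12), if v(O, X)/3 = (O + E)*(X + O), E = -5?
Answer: -3264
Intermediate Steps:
v(O, X) = 3*(-5 + O)*(O + X) (v(O, X) = 3*((O - 5)*(X + O)) = 3*((-5 + O)*(O + X)) = 3*(-5 + O)*(O + X))
-34*l(-3, v(5, 6))*(-12) = -34*(-8)*(-12) = 272*(-12) = -3264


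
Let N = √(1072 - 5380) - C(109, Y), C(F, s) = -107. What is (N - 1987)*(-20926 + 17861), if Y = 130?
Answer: 5762200 - 6130*I*√1077 ≈ 5.7622e+6 - 2.0117e+5*I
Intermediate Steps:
N = 107 + 2*I*√1077 (N = √(1072 - 5380) - 1*(-107) = √(-4308) + 107 = 2*I*√1077 + 107 = 107 + 2*I*√1077 ≈ 107.0 + 65.635*I)
(N - 1987)*(-20926 + 17861) = ((107 + 2*I*√1077) - 1987)*(-20926 + 17861) = (-1880 + 2*I*√1077)*(-3065) = 5762200 - 6130*I*√1077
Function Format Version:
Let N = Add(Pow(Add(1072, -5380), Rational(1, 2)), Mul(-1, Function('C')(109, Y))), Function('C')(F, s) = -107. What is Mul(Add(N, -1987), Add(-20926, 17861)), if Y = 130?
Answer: Add(5762200, Mul(-6130, I, Pow(1077, Rational(1, 2)))) ≈ Add(5.7622e+6, Mul(-2.0117e+5, I))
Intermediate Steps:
N = Add(107, Mul(2, I, Pow(1077, Rational(1, 2)))) (N = Add(Pow(Add(1072, -5380), Rational(1, 2)), Mul(-1, -107)) = Add(Pow(-4308, Rational(1, 2)), 107) = Add(Mul(2, I, Pow(1077, Rational(1, 2))), 107) = Add(107, Mul(2, I, Pow(1077, Rational(1, 2)))) ≈ Add(107.00, Mul(65.635, I)))
Mul(Add(N, -1987), Add(-20926, 17861)) = Mul(Add(Add(107, Mul(2, I, Pow(1077, Rational(1, 2)))), -1987), Add(-20926, 17861)) = Mul(Add(-1880, Mul(2, I, Pow(1077, Rational(1, 2)))), -3065) = Add(5762200, Mul(-6130, I, Pow(1077, Rational(1, 2))))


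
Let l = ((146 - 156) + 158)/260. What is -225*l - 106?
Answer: -3043/13 ≈ -234.08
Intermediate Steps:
l = 37/65 (l = (-10 + 158)*(1/260) = 148*(1/260) = 37/65 ≈ 0.56923)
-225*l - 106 = -225*37/65 - 106 = -1665/13 - 106 = -3043/13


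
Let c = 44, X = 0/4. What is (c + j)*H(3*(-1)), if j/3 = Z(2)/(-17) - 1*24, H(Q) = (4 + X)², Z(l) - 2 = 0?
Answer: -7712/17 ≈ -453.65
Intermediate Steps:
Z(l) = 2 (Z(l) = 2 + 0 = 2)
X = 0 (X = 0*(¼) = 0)
H(Q) = 16 (H(Q) = (4 + 0)² = 4² = 16)
j = -1230/17 (j = 3*(2/(-17) - 1*24) = 3*(2*(-1/17) - 24) = 3*(-2/17 - 24) = 3*(-410/17) = -1230/17 ≈ -72.353)
(c + j)*H(3*(-1)) = (44 - 1230/17)*16 = -482/17*16 = -7712/17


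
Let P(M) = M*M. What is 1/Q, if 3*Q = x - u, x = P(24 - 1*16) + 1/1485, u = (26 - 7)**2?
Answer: -4455/441044 ≈ -0.010101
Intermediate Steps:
P(M) = M**2
u = 361 (u = 19**2 = 361)
x = 95041/1485 (x = (24 - 1*16)**2 + 1/1485 = (24 - 16)**2 + 1/1485 = 8**2 + 1/1485 = 64 + 1/1485 = 95041/1485 ≈ 64.001)
Q = -441044/4455 (Q = (95041/1485 - 1*361)/3 = (95041/1485 - 361)/3 = (1/3)*(-441044/1485) = -441044/4455 ≈ -99.000)
1/Q = 1/(-441044/4455) = -4455/441044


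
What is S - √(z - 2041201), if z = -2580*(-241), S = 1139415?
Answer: 1139415 - I*√1419421 ≈ 1.1394e+6 - 1191.4*I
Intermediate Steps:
z = 621780
S - √(z - 2041201) = 1139415 - √(621780 - 2041201) = 1139415 - √(-1419421) = 1139415 - I*√1419421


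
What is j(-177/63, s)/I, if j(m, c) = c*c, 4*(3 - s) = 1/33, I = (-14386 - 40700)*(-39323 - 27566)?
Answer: 156025/64201297238496 ≈ 2.4302e-9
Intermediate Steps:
I = 3684647454 (I = -55086*(-66889) = 3684647454)
s = 395/132 (s = 3 - 1/4/33 = 3 - 1/4*1/33 = 3 - 1/132 = 395/132 ≈ 2.9924)
j(m, c) = c**2
j(-177/63, s)/I = (395/132)**2/3684647454 = (156025/17424)*(1/3684647454) = 156025/64201297238496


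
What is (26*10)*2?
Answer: 520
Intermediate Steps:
(26*10)*2 = 260*2 = 520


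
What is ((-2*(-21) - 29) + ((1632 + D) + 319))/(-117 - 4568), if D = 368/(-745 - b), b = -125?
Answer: -304328/726175 ≈ -0.41908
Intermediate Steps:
D = -92/155 (D = 368/(-745 - 1*(-125)) = 368/(-745 + 125) = 368/(-620) = 368*(-1/620) = -92/155 ≈ -0.59355)
((-2*(-21) - 29) + ((1632 + D) + 319))/(-117 - 4568) = ((-2*(-21) - 29) + ((1632 - 92/155) + 319))/(-117 - 4568) = ((42 - 29) + (252868/155 + 319))/(-4685) = (13 + 302313/155)*(-1/4685) = (304328/155)*(-1/4685) = -304328/726175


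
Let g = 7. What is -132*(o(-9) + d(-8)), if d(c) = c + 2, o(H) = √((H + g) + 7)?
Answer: 792 - 132*√5 ≈ 496.84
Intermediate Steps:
o(H) = √(14 + H) (o(H) = √((H + 7) + 7) = √((7 + H) + 7) = √(14 + H))
d(c) = 2 + c
-132*(o(-9) + d(-8)) = -132*(√(14 - 9) + (2 - 8)) = -132*(√5 - 6) = -132*(-6 + √5) = 792 - 132*√5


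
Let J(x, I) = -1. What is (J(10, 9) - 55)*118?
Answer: -6608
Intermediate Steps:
(J(10, 9) - 55)*118 = (-1 - 55)*118 = -56*118 = -6608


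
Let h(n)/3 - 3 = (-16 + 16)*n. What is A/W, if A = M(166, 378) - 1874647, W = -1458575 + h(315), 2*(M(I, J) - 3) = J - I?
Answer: 937269/729283 ≈ 1.2852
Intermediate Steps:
M(I, J) = 3 + J/2 - I/2 (M(I, J) = 3 + (J - I)/2 = 3 + (J/2 - I/2) = 3 + J/2 - I/2)
h(n) = 9 (h(n) = 9 + 3*((-16 + 16)*n) = 9 + 3*(0*n) = 9 + 3*0 = 9 + 0 = 9)
W = -1458566 (W = -1458575 + 9 = -1458566)
A = -1874538 (A = (3 + (1/2)*378 - 1/2*166) - 1874647 = (3 + 189 - 83) - 1874647 = 109 - 1874647 = -1874538)
A/W = -1874538/(-1458566) = -1874538*(-1/1458566) = 937269/729283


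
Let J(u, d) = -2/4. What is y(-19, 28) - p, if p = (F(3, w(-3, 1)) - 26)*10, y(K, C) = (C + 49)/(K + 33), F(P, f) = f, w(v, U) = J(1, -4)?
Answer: 541/2 ≈ 270.50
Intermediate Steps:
J(u, d) = -½ (J(u, d) = -2*¼ = -½)
w(v, U) = -½
y(K, C) = (49 + C)/(33 + K)
p = -265 (p = (-½ - 26)*10 = -53/2*10 = -265)
y(-19, 28) - p = (49 + 28)/(33 - 19) - 1*(-265) = 77/14 + 265 = (1/14)*77 + 265 = 11/2 + 265 = 541/2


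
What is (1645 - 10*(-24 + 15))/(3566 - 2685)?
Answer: 1735/881 ≈ 1.9694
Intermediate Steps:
(1645 - 10*(-24 + 15))/(3566 - 2685) = (1645 - 10*(-9))/881 = (1645 + 90)*(1/881) = 1735*(1/881) = 1735/881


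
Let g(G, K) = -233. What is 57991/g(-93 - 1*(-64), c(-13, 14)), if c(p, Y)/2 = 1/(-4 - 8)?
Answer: -57991/233 ≈ -248.89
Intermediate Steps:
c(p, Y) = -⅙ (c(p, Y) = 2/(-4 - 8) = 2/(-12) = 2*(-1/12) = -⅙)
57991/g(-93 - 1*(-64), c(-13, 14)) = 57991/(-233) = 57991*(-1/233) = -57991/233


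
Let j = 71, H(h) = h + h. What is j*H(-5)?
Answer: -710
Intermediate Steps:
H(h) = 2*h
j*H(-5) = 71*(2*(-5)) = 71*(-10) = -710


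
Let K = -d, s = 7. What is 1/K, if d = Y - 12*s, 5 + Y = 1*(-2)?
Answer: 1/91 ≈ 0.010989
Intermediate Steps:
Y = -7 (Y = -5 + 1*(-2) = -5 - 2 = -7)
d = -91 (d = -7 - 12*7 = -7 - 84 = -91)
K = 91 (K = -1*(-91) = 91)
1/K = 1/91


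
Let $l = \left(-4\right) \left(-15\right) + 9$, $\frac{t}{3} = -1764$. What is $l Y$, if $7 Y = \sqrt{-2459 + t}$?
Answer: $\frac{69 i \sqrt{7751}}{7} \approx 867.82 i$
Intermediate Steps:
$t = -5292$ ($t = 3 \left(-1764\right) = -5292$)
$l = 69$ ($l = 60 + 9 = 69$)
$Y = \frac{i \sqrt{7751}}{7}$ ($Y = \frac{\sqrt{-2459 - 5292}}{7} = \frac{\sqrt{-7751}}{7} = \frac{i \sqrt{7751}}{7} \approx 12.577 i$)
$l Y = 69 \frac{i \sqrt{7751}}{7} = \frac{69 i \sqrt{7751}}{7}$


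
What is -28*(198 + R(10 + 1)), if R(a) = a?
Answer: -5852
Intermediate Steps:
-28*(198 + R(10 + 1)) = -28*(198 + (10 + 1)) = -28*(198 + 11) = -28*209 = -5852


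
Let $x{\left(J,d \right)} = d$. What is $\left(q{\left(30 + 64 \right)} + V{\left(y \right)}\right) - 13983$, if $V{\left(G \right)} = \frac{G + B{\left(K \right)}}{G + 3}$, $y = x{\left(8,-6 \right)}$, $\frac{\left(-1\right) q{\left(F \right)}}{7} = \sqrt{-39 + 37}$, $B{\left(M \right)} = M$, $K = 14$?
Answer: $- \frac{41957}{3} - 7 i \sqrt{2} \approx -13986.0 - 9.8995 i$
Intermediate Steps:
$q{\left(F \right)} = - 7 i \sqrt{2}$ ($q{\left(F \right)} = - 7 \sqrt{-39 + 37} = - 7 \sqrt{-2} = - 7 i \sqrt{2}$)
$y = -6$
$V{\left(G \right)} = \frac{14 + G}{3 + G}$ ($V{\left(G \right)} = \frac{G + 14}{G + 3} = \frac{14 + G}{3 + G}$)
$\left(q{\left(30 + 64 \right)} + V{\left(y \right)}\right) - 13983 = \left(- 7 i \sqrt{2} + \frac{14 - 6}{3 - 6}\right) - 13983 = \left(- 7 i \sqrt{2} + \frac{1}{-3} \cdot 8\right) - 13983 = \left(- 7 i \sqrt{2} - \frac{8}{3}\right) - 13983 = \left(- \frac{8}{3} - 7 i \sqrt{2}\right) - 13983 = - \frac{41957}{3} - 7 i \sqrt{2}$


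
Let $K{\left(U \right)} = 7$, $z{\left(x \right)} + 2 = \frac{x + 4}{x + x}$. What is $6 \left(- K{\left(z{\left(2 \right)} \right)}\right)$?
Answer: $-42$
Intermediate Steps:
$z{\left(x \right)} = -2 + \frac{4 + x}{2 x}$ ($z{\left(x \right)} = -2 + \frac{x + 4}{x + x} = -2 + \frac{4 + x}{2 x}$)
$6 \left(- K{\left(z{\left(2 \right)} \right)}\right) = 6 \left(\left(-1\right) 7\right) = 6 \left(-7\right) = -42$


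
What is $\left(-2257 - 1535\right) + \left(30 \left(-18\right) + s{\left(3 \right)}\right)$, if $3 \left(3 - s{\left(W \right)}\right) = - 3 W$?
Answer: $-4326$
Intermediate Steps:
$s{\left(W \right)} = 3 + W$ ($s{\left(W \right)} = 3 - \frac{\left(-3\right) W}{3} = 3 + W$)
$\left(-2257 - 1535\right) + \left(30 \left(-18\right) + s{\left(3 \right)}\right) = \left(-2257 - 1535\right) + \left(30 \left(-18\right) + \left(3 + 3\right)\right) = -3792 + \left(-540 + 6\right) = -3792 - 534 = -4326$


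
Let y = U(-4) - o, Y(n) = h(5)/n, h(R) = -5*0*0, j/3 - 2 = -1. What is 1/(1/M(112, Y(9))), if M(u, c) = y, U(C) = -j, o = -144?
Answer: 141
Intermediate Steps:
j = 3 (j = 6 + 3*(-1) = 6 - 3 = 3)
h(R) = 0 (h(R) = 0*0 = 0)
U(C) = -3 (U(C) = -1*3 = -3)
Y(n) = 0 (Y(n) = 0/n = 0)
y = 141 (y = -3 - 1*(-144) = -3 + 144 = 141)
M(u, c) = 141
1/(1/M(112, Y(9))) = 1/(1/141) = 141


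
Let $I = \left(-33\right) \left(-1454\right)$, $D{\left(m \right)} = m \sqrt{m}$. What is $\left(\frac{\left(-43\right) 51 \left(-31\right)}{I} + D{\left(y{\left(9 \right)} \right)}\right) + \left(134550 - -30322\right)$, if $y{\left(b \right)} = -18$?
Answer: $\frac{2636985429}{15994} - 54 i \sqrt{2} \approx 1.6487 \cdot 10^{5} - 76.368 i$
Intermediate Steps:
$D{\left(m \right)} = m^{\frac{3}{2}}$
$I = 47982$
$\left(\frac{\left(-43\right) 51 \left(-31\right)}{I} + D{\left(y{\left(9 \right)} \right)}\right) + \left(134550 - -30322\right) = \left(\frac{\left(-43\right) 51 \left(-31\right)}{47982} + \left(-18\right)^{\frac{3}{2}}\right) + \left(134550 - -30322\right) = \left(\left(-2193\right) \left(-31\right) \frac{1}{47982} - 54 i \sqrt{2}\right) + \left(134550 + 30322\right) = \left(67983 \cdot \frac{1}{47982} - 54 i \sqrt{2}\right) + 164872 = \left(\frac{22661}{15994} - 54 i \sqrt{2}\right) + 164872 = \frac{2636985429}{15994} - 54 i \sqrt{2}$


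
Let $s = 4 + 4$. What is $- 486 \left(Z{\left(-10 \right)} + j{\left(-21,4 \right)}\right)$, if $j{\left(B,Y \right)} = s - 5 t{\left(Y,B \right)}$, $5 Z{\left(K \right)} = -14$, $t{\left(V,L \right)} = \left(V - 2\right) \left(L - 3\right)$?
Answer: $- \frac{595836}{5} \approx -1.1917 \cdot 10^{5}$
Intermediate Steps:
$t{\left(V,L \right)} = \left(-3 + L\right) \left(-2 + V\right)$ ($t{\left(V,L \right)} = \left(-2 + V\right) \left(-3 + L\right) = \left(-3 + L\right) \left(-2 + V\right)$)
$Z{\left(K \right)} = - \frac{14}{5}$ ($Z{\left(K \right)} = \frac{1}{5} \left(-14\right) = - \frac{14}{5}$)
$s = 8$
$j{\left(B,Y \right)} = -22 + 10 B + 15 Y - 5 B Y$ ($j{\left(B,Y \right)} = 8 - 5 \left(6 - 3 Y - 2 B + B Y\right) = 8 - \left(30 - 15 Y - 10 B + 5 B Y\right) = -22 + 10 B + 15 Y - 5 B Y$)
$- 486 \left(Z{\left(-10 \right)} + j{\left(-21,4 \right)}\right) = - 486 \left(- \frac{14}{5} + \left(-22 + 10 \left(-21\right) + 15 \cdot 4 - \left(-105\right) 4\right)\right) = - 486 \left(- \frac{14}{5} + \left(-22 - 210 + 60 + 420\right)\right) = - 486 \left(- \frac{14}{5} + 248\right) = \left(-486\right) \frac{1226}{5} = - \frac{595836}{5}$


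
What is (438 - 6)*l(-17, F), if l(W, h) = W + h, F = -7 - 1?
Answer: -10800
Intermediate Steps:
F = -8
(438 - 6)*l(-17, F) = (438 - 6)*(-17 - 8) = 432*(-25) = -10800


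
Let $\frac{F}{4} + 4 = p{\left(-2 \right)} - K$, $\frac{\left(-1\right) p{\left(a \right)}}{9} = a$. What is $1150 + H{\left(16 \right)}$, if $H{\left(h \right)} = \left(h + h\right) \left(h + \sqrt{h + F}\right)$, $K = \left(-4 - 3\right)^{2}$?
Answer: $1662 + 64 i \sqrt{31} \approx 1662.0 + 356.34 i$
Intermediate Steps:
$p{\left(a \right)} = - 9 a$
$K = 49$ ($K = \left(-7\right)^{2} = 49$)
$F = -140$ ($F = -16 + 4 \left(\left(-9\right) \left(-2\right) - 49\right) = -16 + 4 \left(18 - 49\right) = -16 + 4 \left(-31\right) = -16 - 124 = -140$)
$H{\left(h \right)} = 2 h \left(h + \sqrt{-140 + h}\right)$ ($H{\left(h \right)} = \left(h + h\right) \left(h + \sqrt{h - 140}\right) = 2 h \left(h + \sqrt{-140 + h}\right)$)
$1150 + H{\left(16 \right)} = 1150 + 2 \cdot 16 \left(16 + \sqrt{-140 + 16}\right) = 1150 + 2 \cdot 16 \left(16 + \sqrt{-124}\right) = 1150 + 2 \cdot 16 \left(16 + 2 i \sqrt{31}\right) = 1150 + \left(512 + 64 i \sqrt{31}\right) = 1662 + 64 i \sqrt{31}$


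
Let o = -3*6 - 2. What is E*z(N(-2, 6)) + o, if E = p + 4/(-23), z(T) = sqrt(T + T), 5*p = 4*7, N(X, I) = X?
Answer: -20 + 1248*I/115 ≈ -20.0 + 10.852*I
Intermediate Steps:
p = 28/5 (p = (4*7)/5 = (1/5)*28 = 28/5 ≈ 5.6000)
z(T) = sqrt(2)*sqrt(T) (z(T) = sqrt(2*T) = sqrt(2)*sqrt(T))
E = 624/115 (E = 28/5 + 4/(-23) = 28/5 + 4*(-1/23) = 28/5 - 4/23 = 624/115 ≈ 5.4261)
o = -20 (o = -18 - 2 = -20)
E*z(N(-2, 6)) + o = 624*(sqrt(2)*sqrt(-2))/115 - 20 = 624*(sqrt(2)*(I*sqrt(2)))/115 - 20 = 624*(2*I)/115 - 20 = 1248*I/115 - 20 = -20 + 1248*I/115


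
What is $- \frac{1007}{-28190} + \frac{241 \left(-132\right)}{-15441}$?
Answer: $\frac{304109789}{145093930} \approx 2.096$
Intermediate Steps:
$- \frac{1007}{-28190} + \frac{241 \left(-132\right)}{-15441} = \left(-1007\right) \left(- \frac{1}{28190}\right) - - \frac{10604}{5147} = \frac{1007}{28190} + \frac{10604}{5147} = \frac{304109789}{145093930}$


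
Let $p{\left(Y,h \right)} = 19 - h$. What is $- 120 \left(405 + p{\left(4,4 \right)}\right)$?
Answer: $-50400$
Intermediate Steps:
$- 120 \left(405 + p{\left(4,4 \right)}\right) = - 120 \left(405 + \left(19 - 4\right)\right) = - 120 \left(405 + 15\right) = \left(-120\right) 420 = -50400$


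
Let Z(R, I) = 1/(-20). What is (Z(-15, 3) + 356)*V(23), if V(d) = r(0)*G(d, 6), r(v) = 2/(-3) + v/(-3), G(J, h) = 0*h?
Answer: 0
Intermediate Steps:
Z(R, I) = -1/20
G(J, h) = 0
r(v) = -⅔ - v/3 (r(v) = 2*(-⅓) + v*(-⅓) = -⅔ - v/3)
V(d) = 0 (V(d) = (-⅔ - ⅓*0)*0 = (-⅔ + 0)*0 = -⅔*0 = 0)
(Z(-15, 3) + 356)*V(23) = (-1/20 + 356)*0 = (7119/20)*0 = 0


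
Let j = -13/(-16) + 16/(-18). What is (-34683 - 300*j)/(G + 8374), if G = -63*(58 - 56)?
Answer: -415921/98976 ≈ -4.2022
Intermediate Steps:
G = -126 (G = -63*2 = -126)
j = -11/144 (j = -13*(-1/16) + 16*(-1/18) = 13/16 - 8/9 = -11/144 ≈ -0.076389)
(-34683 - 300*j)/(G + 8374) = (-34683 - 300*(-11/144))/(-126 + 8374) = (-34683 + 275/12)/8248 = -415921/12*1/8248 = -415921/98976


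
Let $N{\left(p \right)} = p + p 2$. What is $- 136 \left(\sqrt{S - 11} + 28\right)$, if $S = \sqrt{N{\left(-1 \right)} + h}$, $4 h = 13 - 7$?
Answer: $-3808 - 68 \sqrt{-44 + 2 i \sqrt{6}} \approx -3833.1 - 451.76 i$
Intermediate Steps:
$N{\left(p \right)} = 3 p$ ($N{\left(p \right)} = p + 2 p = 3 p$)
$h = \frac{3}{2}$ ($h = \frac{13 - 7}{4} = \frac{1}{4} \cdot 6 = \frac{3}{2} \approx 1.5$)
$S = \frac{i \sqrt{6}}{2}$ ($S = \sqrt{3 \left(-1\right) + \frac{3}{2}} = \sqrt{-3 + \frac{3}{2}} = \sqrt{- \frac{3}{2}} = \frac{i \sqrt{6}}{2} \approx 1.2247 i$)
$- 136 \left(\sqrt{S - 11} + 28\right) = - 136 \left(\sqrt{\frac{i \sqrt{6}}{2} - 11} + 28\right) = - 136 \left(\sqrt{-11 + \frac{i \sqrt{6}}{2}} + 28\right) = - 136 \left(28 + \sqrt{-11 + \frac{i \sqrt{6}}{2}}\right) = -3808 - 136 \sqrt{-11 + \frac{i \sqrt{6}}{2}}$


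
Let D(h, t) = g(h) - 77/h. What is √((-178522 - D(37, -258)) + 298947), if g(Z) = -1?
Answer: √164866043/37 ≈ 347.03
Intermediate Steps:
D(h, t) = -1 - 77/h
√((-178522 - D(37, -258)) + 298947) = √((-178522 - (-77 - 1*37)/37) + 298947) = √((-178522 - (-77 - 37)/37) + 298947) = √((-178522 - (-114)/37) + 298947) = √((-178522 - 1*(-114/37)) + 298947) = √((-178522 + 114/37) + 298947) = √(-6605200/37 + 298947) = √(4455839/37) = √164866043/37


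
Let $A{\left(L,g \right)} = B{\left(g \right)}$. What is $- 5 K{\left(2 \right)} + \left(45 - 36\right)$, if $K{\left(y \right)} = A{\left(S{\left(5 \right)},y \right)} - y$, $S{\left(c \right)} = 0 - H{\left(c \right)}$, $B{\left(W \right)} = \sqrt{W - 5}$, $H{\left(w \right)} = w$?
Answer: $19 - 5 i \sqrt{3} \approx 19.0 - 8.6602 i$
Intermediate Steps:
$B{\left(W \right)} = \sqrt{-5 + W}$
$S{\left(c \right)} = - c$ ($S{\left(c \right)} = 0 - c = - c$)
$A{\left(L,g \right)} = \sqrt{-5 + g}$
$K{\left(y \right)} = \sqrt{-5 + y} - y$
$- 5 K{\left(2 \right)} + \left(45 - 36\right) = - 5 \left(\sqrt{-5 + 2} - 2\right) + \left(45 - 36\right) = - 5 \left(\sqrt{-3} - 2\right) + 9 = - 5 \left(i \sqrt{3} - 2\right) + 9 = - 5 \left(-2 + i \sqrt{3}\right) + 9 = \left(10 - 5 i \sqrt{3}\right) + 9 = 19 - 5 i \sqrt{3}$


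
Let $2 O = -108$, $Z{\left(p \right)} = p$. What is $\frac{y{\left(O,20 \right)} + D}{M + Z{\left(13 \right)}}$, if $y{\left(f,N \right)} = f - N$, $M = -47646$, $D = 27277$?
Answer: $- \frac{27203}{47633} \approx -0.5711$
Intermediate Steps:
$O = -54$ ($O = \frac{1}{2} \left(-108\right) = -54$)
$\frac{y{\left(O,20 \right)} + D}{M + Z{\left(13 \right)}} = \frac{\left(-54 - 20\right) + 27277}{-47646 + 13} = \frac{\left(-54 - 20\right) + 27277}{-47633} = \left(-74 + 27277\right) \left(- \frac{1}{47633}\right) = 27203 \left(- \frac{1}{47633}\right) = - \frac{27203}{47633}$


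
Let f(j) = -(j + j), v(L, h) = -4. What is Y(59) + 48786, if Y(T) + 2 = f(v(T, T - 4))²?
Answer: 48848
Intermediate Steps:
f(j) = -2*j
Y(T) = 62 (Y(T) = -2 + (-2*(-4))² = -2 + 8² = -2 + 64 = 62)
Y(59) + 48786 = 62 + 48786 = 48848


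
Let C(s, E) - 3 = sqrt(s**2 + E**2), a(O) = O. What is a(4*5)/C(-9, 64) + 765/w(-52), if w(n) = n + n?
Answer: -399345/54184 + 5*sqrt(4177)/1042 ≈ -7.0600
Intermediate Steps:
w(n) = 2*n
C(s, E) = 3 + sqrt(E**2 + s**2) (C(s, E) = 3 + sqrt(s**2 + E**2) = 3 + sqrt(E**2 + s**2))
a(4*5)/C(-9, 64) + 765/w(-52) = (4*5)/(3 + sqrt(64**2 + (-9)**2)) + 765/((2*(-52))) = 20/(3 + sqrt(4096 + 81)) + 765/(-104) = 20/(3 + sqrt(4177)) + 765*(-1/104) = 20/(3 + sqrt(4177)) - 765/104 = -765/104 + 20/(3 + sqrt(4177))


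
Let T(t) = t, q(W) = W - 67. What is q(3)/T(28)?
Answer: -16/7 ≈ -2.2857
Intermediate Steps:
q(W) = -67 + W
q(3)/T(28) = (-67 + 3)/28 = -64*1/28 = -16/7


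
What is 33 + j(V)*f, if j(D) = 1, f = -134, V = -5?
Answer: -101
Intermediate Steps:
33 + j(V)*f = 33 + 1*(-134) = 33 - 134 = -101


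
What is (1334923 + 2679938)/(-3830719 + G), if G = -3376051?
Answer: -4014861/7206770 ≈ -0.55710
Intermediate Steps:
(1334923 + 2679938)/(-3830719 + G) = (1334923 + 2679938)/(-3830719 - 3376051) = 4014861/(-7206770) = 4014861*(-1/7206770) = -4014861/7206770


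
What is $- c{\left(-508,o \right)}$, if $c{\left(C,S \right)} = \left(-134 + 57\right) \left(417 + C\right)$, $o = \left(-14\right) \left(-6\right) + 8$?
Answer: $-7007$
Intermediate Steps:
$o = 92$ ($o = 84 + 8 = 92$)
$c{\left(C,S \right)} = -32109 - 77 C$ ($c{\left(C,S \right)} = - 77 \left(417 + C\right) = -32109 - 77 C$)
$- c{\left(-508,o \right)} = - (-32109 - -39116) = - (-32109 + 39116) = \left(-1\right) 7007 = -7007$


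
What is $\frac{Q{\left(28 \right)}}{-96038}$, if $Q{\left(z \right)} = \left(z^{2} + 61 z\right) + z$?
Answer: $- \frac{1260}{48019} \approx -0.02624$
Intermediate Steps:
$Q{\left(z \right)} = z^{2} + 62 z$
$\frac{Q{\left(28 \right)}}{-96038} = \frac{28 \left(62 + 28\right)}{-96038} = 28 \cdot 90 \left(- \frac{1}{96038}\right) = 2520 \left(- \frac{1}{96038}\right) = - \frac{1260}{48019}$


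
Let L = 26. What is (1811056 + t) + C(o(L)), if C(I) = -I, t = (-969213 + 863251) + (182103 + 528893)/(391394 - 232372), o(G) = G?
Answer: 135572017246/79511 ≈ 1.7051e+6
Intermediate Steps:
t = -8424789084/79511 (t = -105962 + 710996/159022 = -105962 + 710996*(1/159022) = -105962 + 355498/79511 = -8424789084/79511 ≈ -1.0596e+5)
(1811056 + t) + C(o(L)) = (1811056 - 8424789084/79511) - 1*26 = 135574084532/79511 - 26 = 135572017246/79511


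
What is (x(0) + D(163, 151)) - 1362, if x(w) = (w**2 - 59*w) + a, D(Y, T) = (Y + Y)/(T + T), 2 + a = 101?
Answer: -190550/151 ≈ -1261.9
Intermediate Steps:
a = 99 (a = -2 + 101 = 99)
D(Y, T) = Y/T (D(Y, T) = (2*Y)/((2*T)) = (2*Y)*(1/(2*T)) = Y/T)
x(w) = 99 + w**2 - 59*w (x(w) = (w**2 - 59*w) + 99 = 99 + w**2 - 59*w)
(x(0) + D(163, 151)) - 1362 = ((99 + 0**2 - 59*0) + 163/151) - 1362 = ((99 + 0 + 0) + 163*(1/151)) - 1362 = (99 + 163/151) - 1362 = 15112/151 - 1362 = -190550/151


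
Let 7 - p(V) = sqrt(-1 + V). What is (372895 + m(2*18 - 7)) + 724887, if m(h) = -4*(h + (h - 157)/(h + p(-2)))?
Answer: 475295522/433 + 512*I*sqrt(3)/1299 ≈ 1.0977e+6 + 0.68269*I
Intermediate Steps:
p(V) = 7 - sqrt(-1 + V)
m(h) = -4*h - 4*(-157 + h)/(7 + h - I*sqrt(3)) (m(h) = -4*(h + (h - 157)/(h + (7 - sqrt(-1 - 2)))) = -4*(h + (-157 + h)/(h + (7 - sqrt(-3)))) = -4*(h + (-157 + h)/(h + (7 - I*sqrt(3)))) = -4*(h + (-157 + h)/(7 + h - I*sqrt(3))) = -4*h - 4*(-157 + h)/(7 + h - I*sqrt(3)))
(372895 + m(2*18 - 7)) + 724887 = (372895 + 4*(157 - (2*18 - 7)**2 - 8*(2*18 - 7) + I*(2*18 - 7)*sqrt(3))/(7 + (2*18 - 7) - I*sqrt(3))) + 724887 = (372895 + 4*(157 - (36 - 7)**2 - 8*(36 - 7) + I*(36 - 7)*sqrt(3))/(7 + (36 - 7) - I*sqrt(3))) + 724887 = (372895 + 4*(157 - 1*29**2 - 8*29 + I*29*sqrt(3))/(7 + 29 - I*sqrt(3))) + 724887 = (372895 + 4*(157 - 1*841 - 232 + 29*I*sqrt(3))/(36 - I*sqrt(3))) + 724887 = (372895 + 4*(157 - 841 - 232 + 29*I*sqrt(3))/(36 - I*sqrt(3))) + 724887 = (372895 + 4*(-916 + 29*I*sqrt(3))/(36 - I*sqrt(3))) + 724887 = 1097782 + 4*(-916 + 29*I*sqrt(3))/(36 - I*sqrt(3))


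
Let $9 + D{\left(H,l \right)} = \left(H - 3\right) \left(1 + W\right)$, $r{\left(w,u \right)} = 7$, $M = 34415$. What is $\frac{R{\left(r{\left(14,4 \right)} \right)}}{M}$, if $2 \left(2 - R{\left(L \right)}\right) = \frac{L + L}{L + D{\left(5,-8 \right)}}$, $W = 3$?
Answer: $\frac{1}{41298} \approx 2.4214 \cdot 10^{-5}$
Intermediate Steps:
$D{\left(H,l \right)} = -21 + 4 H$ ($D{\left(H,l \right)} = -9 + \left(H - 3\right) \left(1 + 3\right) = -9 + \left(-3 + H\right) 4 = -9 + \left(-12 + 4 H\right) = -21 + 4 H$)
$R{\left(L \right)} = 2 - \frac{L}{-1 + L}$ ($R{\left(L \right)} = 2 - \frac{\left(L + L\right) \frac{1}{L + \left(-21 + 4 \cdot 5\right)}}{2} = 2 - \frac{2 L \frac{1}{L + \left(-21 + 20\right)}}{2} = 2 - \frac{2 L \frac{1}{L - 1}}{2} = 2 - \frac{2 L \frac{1}{-1 + L}}{2} = 2 - \frac{L}{-1 + L}$)
$\frac{R{\left(r{\left(14,4 \right)} \right)}}{M} = \frac{\frac{1}{-1 + 7} \left(-2 + 7\right)}{34415} = \frac{1}{6} \cdot 5 \cdot \frac{1}{34415} = \frac{5}{6} \cdot \frac{1}{34415} = \frac{1}{41298}$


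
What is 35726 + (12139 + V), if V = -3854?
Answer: 44011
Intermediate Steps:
35726 + (12139 + V) = 35726 + (12139 - 3854) = 35726 + 8285 = 44011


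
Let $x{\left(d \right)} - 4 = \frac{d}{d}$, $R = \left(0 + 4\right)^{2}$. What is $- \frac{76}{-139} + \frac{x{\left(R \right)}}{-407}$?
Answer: $\frac{30237}{56573} \approx 0.53448$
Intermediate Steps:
$R = 16$ ($R = 4^{2} = 16$)
$x{\left(d \right)} = 5$ ($x{\left(d \right)} = 4 + \frac{d}{d} = 4 + 1 = 5$)
$- \frac{76}{-139} + \frac{x{\left(R \right)}}{-407} = - \frac{76}{-139} + \frac{5}{-407} = \left(-76\right) \left(- \frac{1}{139}\right) + 5 \left(- \frac{1}{407}\right) = \frac{76}{139} - \frac{5}{407} = \frac{30237}{56573}$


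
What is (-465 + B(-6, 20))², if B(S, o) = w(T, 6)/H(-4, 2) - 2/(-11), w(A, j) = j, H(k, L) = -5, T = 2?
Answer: 656948161/3025 ≈ 2.1717e+5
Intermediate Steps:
B(S, o) = -56/55 (B(S, o) = 6/(-5) - 2/(-11) = 6*(-⅕) - 2*(-1/11) = -6/5 + 2/11 = -56/55)
(-465 + B(-6, 20))² = (-465 - 56/55)² = (-25631/55)² = 656948161/3025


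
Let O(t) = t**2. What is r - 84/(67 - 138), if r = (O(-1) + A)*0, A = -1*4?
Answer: 84/71 ≈ 1.1831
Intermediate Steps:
A = -4
r = 0 (r = ((-1)**2 - 4)*0 = (1 - 4)*0 = -3*0 = 0)
r - 84/(67 - 138) = 0 - 84/(67 - 138) = 0 - 84/(-71) = 0 - 84*(-1/71) = 0 + 84/71 = 84/71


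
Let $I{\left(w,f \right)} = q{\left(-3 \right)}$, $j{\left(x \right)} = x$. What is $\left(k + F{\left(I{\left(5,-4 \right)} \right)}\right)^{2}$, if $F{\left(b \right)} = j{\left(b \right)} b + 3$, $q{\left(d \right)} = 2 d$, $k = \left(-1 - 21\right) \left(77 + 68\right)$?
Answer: $9928801$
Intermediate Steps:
$k = -3190$ ($k = \left(-22\right) 145 = -3190$)
$I{\left(w,f \right)} = -6$ ($I{\left(w,f \right)} = 2 \left(-3\right) = -6$)
$F{\left(b \right)} = 3 + b^{2}$ ($F{\left(b \right)} = b b + 3 = b^{2} + 3 = 3 + b^{2}$)
$\left(k + F{\left(I{\left(5,-4 \right)} \right)}\right)^{2} = \left(-3190 + \left(3 + \left(-6\right)^{2}\right)\right)^{2} = \left(-3190 + \left(3 + 36\right)\right)^{2} = \left(-3190 + 39\right)^{2} = \left(-3151\right)^{2} = 9928801$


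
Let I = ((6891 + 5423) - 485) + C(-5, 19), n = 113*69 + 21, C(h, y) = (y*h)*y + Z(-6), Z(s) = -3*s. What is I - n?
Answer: 2224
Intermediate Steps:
C(h, y) = 18 + h*y² (C(h, y) = (y*h)*y - 3*(-6) = (h*y)*y + 18 = h*y² + 18 = 18 + h*y²)
n = 7818 (n = 7797 + 21 = 7818)
I = 10042 (I = ((6891 + 5423) - 485) + (18 - 5*19²) = (12314 - 485) + (18 - 5*361) = 11829 + (18 - 1805) = 11829 - 1787 = 10042)
I - n = 10042 - 1*7818 = 10042 - 7818 = 2224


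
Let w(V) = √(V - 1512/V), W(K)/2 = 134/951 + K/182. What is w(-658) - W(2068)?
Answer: -1991056/86541 + I*√1448446/47 ≈ -23.007 + 25.607*I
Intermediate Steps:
W(K) = 268/951 + K/91 (W(K) = 2*(134/951 + K/182) = 268/951 + K/91)
w(-658) - W(2068) = √(-658 - 1512/(-658)) - (268/951 + (1/91)*2068) = √(-658 - 1512*(-1/658)) - (268/951 + 2068/91) = √(-658 + 108/47) - 1*1991056/86541 = √(-30818/47) - 1991056/86541 = I*√1448446/47 - 1991056/86541 = -1991056/86541 + I*√1448446/47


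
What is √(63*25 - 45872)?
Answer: I*√44297 ≈ 210.47*I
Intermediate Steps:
√(63*25 - 45872) = √(1575 - 45872) = √(-44297) = I*√44297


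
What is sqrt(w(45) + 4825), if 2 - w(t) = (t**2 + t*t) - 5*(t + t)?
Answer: sqrt(1227) ≈ 35.029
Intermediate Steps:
w(t) = 2 - 2*t**2 + 10*t (w(t) = 2 - ((t**2 + t*t) - 5*(t + t)) = 2 - ((t**2 + t**2) - 10*t) = 2 - (2*t**2 - 10*t) = 2 - (-10*t + 2*t**2) = 2 + (-2*t**2 + 10*t) = 2 - 2*t**2 + 10*t)
sqrt(w(45) + 4825) = sqrt((2 - 2*45**2 + 10*45) + 4825) = sqrt((2 - 2*2025 + 450) + 4825) = sqrt((2 - 4050 + 450) + 4825) = sqrt(-3598 + 4825) = sqrt(1227)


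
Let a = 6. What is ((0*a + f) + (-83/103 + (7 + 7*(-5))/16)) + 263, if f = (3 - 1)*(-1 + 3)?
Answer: 108951/412 ≈ 264.44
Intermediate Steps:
f = 4 (f = 2*2 = 4)
((0*a + f) + (-83/103 + (7 + 7*(-5))/16)) + 263 = ((0*6 + 4) + (-83/103 + (7 + 7*(-5))/16)) + 263 = ((0 + 4) + (-83*1/103 + (7 - 35)*(1/16))) + 263 = (4 + (-83/103 - 28*1/16)) + 263 = (4 + (-83/103 - 7/4)) + 263 = (4 - 1053/412) + 263 = 595/412 + 263 = 108951/412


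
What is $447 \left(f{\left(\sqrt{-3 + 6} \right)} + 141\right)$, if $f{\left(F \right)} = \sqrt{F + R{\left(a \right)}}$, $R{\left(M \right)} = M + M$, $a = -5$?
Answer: $63027 + 447 \sqrt{-10 + \sqrt{3}} \approx 63027.0 + 1285.3 i$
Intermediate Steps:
$R{\left(M \right)} = 2 M$
$f{\left(F \right)} = \sqrt{-10 + F}$ ($f{\left(F \right)} = \sqrt{F + 2 \left(-5\right)} = \sqrt{F - 10} = \sqrt{-10 + F}$)
$447 \left(f{\left(\sqrt{-3 + 6} \right)} + 141\right) = 447 \left(\sqrt{-10 + \sqrt{-3 + 6}} + 141\right) = 447 \left(\sqrt{-10 + \sqrt{3}} + 141\right) = 447 \left(141 + \sqrt{-10 + \sqrt{3}}\right) = 63027 + 447 \sqrt{-10 + \sqrt{3}}$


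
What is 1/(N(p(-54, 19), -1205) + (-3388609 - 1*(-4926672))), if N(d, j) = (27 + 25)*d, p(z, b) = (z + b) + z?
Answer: 1/1533435 ≈ 6.5213e-7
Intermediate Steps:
p(z, b) = b + 2*z (p(z, b) = (b + z) + z = b + 2*z)
N(d, j) = 52*d
1/(N(p(-54, 19), -1205) + (-3388609 - 1*(-4926672))) = 1/(52*(19 + 2*(-54)) + (-3388609 - 1*(-4926672))) = 1/(52*(19 - 108) + (-3388609 + 4926672)) = 1/(52*(-89) + 1538063) = 1/(-4628 + 1538063) = 1/1533435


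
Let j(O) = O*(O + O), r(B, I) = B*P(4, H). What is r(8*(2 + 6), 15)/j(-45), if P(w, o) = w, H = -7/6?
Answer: 128/2025 ≈ 0.063210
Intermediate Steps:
H = -7/6 (H = -7*1/6 = -7/6 ≈ -1.1667)
r(B, I) = 4*B (r(B, I) = B*4 = 4*B)
j(O) = 2*O**2 (j(O) = O*(2*O) = 2*O**2)
r(8*(2 + 6), 15)/j(-45) = (4*(8*(2 + 6)))/((2*(-45)**2)) = (4*(8*8))/((2*2025)) = (4*64)/4050 = 256*(1/4050) = 128/2025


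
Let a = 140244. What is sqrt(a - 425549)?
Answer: I*sqrt(285305) ≈ 534.14*I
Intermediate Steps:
sqrt(a - 425549) = sqrt(140244 - 425549) = sqrt(-285305) = I*sqrt(285305)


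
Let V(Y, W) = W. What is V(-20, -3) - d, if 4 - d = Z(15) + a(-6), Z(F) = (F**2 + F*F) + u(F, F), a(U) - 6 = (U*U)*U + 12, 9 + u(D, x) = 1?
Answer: 237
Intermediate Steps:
u(D, x) = -8 (u(D, x) = -9 + 1 = -8)
a(U) = 18 + U**3 (a(U) = 6 + ((U*U)*U + 12) = 6 + (U**2*U + 12) = 6 + (U**3 + 12) = 6 + (12 + U**3) = 18 + U**3)
Z(F) = -8 + 2*F**2 (Z(F) = (F**2 + F*F) - 8 = (F**2 + F**2) - 8 = 2*F**2 - 8 = -8 + 2*F**2)
d = -240 (d = 4 - ((-8 + 2*15**2) + (18 + (-6)**3)) = 4 - ((-8 + 2*225) + (18 - 216)) = 4 - ((-8 + 450) - 198) = 4 - (442 - 198) = 4 - 1*244 = 4 - 244 = -240)
V(-20, -3) - d = -3 - 1*(-240) = -3 + 240 = 237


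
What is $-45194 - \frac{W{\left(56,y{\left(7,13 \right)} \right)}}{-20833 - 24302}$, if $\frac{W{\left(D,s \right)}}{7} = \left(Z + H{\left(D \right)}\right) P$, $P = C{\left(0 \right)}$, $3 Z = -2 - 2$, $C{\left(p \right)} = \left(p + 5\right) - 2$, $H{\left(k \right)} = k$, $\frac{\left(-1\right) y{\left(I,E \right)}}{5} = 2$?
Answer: $- \frac{2039830042}{45135} \approx -45194.0$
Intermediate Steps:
$y{\left(I,E \right)} = -10$ ($y{\left(I,E \right)} = \left(-5\right) 2 = -10$)
$C{\left(p \right)} = 3 + p$ ($C{\left(p \right)} = \left(5 + p\right) - 2 = 3 + p$)
$Z = - \frac{4}{3}$ ($Z = \frac{-2 - 2}{3} = \frac{1}{3} \left(-4\right) = - \frac{4}{3} \approx -1.3333$)
$P = 3$ ($P = 3 + 0 = 3$)
$W{\left(D,s \right)} = -28 + 21 D$ ($W{\left(D,s \right)} = 7 \left(- \frac{4}{3} + D\right) 3 = 7 \left(-4 + 3 D\right) = -28 + 21 D$)
$-45194 - \frac{W{\left(56,y{\left(7,13 \right)} \right)}}{-20833 - 24302} = -45194 - \frac{-28 + 21 \cdot 56}{-20833 - 24302} = -45194 - \frac{-28 + 1176}{-45135} = -45194 - 1148 \left(- \frac{1}{45135}\right) = -45194 - - \frac{1148}{45135} = -45194 + \frac{1148}{45135} = - \frac{2039830042}{45135}$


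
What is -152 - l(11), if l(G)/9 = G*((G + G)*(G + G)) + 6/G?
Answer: -528802/11 ≈ -48073.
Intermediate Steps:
l(G) = 36*G³ + 54/G (l(G) = 9*(G*((G + G)*(G + G)) + 6/G) = 9*(G*((2*G)*(2*G)) + 6/G) = 9*(G*(4*G²) + 6/G) = 9*(4*G³ + 6/G) = 36*G³ + 54/G)
-152 - l(11) = -152 - 18*(3 + 2*11⁴)/11 = -152 - 18*(3 + 2*14641)/11 = -152 - 18*(3 + 29282)/11 = -152 - 18*29285/11 = -152 - 1*527130/11 = -152 - 527130/11 = -528802/11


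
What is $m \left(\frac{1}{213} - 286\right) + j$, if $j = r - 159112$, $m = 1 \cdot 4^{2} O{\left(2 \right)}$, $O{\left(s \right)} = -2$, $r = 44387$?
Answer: $- \frac{22487081}{213} \approx -1.0557 \cdot 10^{5}$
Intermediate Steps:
$m = -32$ ($m = 1 \cdot 4^{2} \left(-2\right) = 1 \cdot 16 \left(-2\right) = 16 \left(-2\right) = -32$)
$j = -114725$ ($j = 44387 - 159112 = -114725$)
$m \left(\frac{1}{213} - 286\right) + j = - 32 \left(\frac{1}{213} - 286\right) - 114725 = \left(-32\right) \left(- \frac{60917}{213}\right) - 114725 = \frac{1949344}{213} - 114725 = - \frac{22487081}{213}$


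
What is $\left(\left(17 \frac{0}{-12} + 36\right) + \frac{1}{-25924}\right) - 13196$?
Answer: $- \frac{341159841}{25924} \approx -13160.0$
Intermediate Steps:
$\left(\left(17 \frac{0}{-12} + 36\right) + \frac{1}{-25924}\right) - 13196 = \left(\left(17 \cdot 0 \left(- \frac{1}{12}\right) + 36\right) - \frac{1}{25924}\right) - 13196 = \left(\left(17 \cdot 0 + 36\right) - \frac{1}{25924}\right) - 13196 = \left(\left(0 + 36\right) - \frac{1}{25924}\right) - 13196 = \left(36 - \frac{1}{25924}\right) - 13196 = \frac{933263}{25924} - 13196 = - \frac{341159841}{25924}$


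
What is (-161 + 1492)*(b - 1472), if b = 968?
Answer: -670824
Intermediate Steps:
(-161 + 1492)*(b - 1472) = (-161 + 1492)*(968 - 1472) = 1331*(-504) = -670824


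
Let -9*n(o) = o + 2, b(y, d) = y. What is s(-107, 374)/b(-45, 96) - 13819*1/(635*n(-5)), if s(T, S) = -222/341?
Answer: -42401113/649605 ≈ -65.272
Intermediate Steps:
s(T, S) = -222/341 (s(T, S) = -222*1/341 = -222/341)
n(o) = -2/9 - o/9 (n(o) = -(o + 2)/9 = -(2 + o)/9 = -2/9 - o/9)
s(-107, 374)/b(-45, 96) - 13819*1/(635*n(-5)) = -222/341/(-45) - 13819*1/(635*(-2/9 - ⅑*(-5))) = -222/341*(-1/45) - 13819*1/(635*(-2/9 + 5/9)) = 74/5115 - 13819/((⅓)*635) = 74/5115 - 13819/635/3 = 74/5115 - 13819*3/635 = 74/5115 - 41457/635 = -42401113/649605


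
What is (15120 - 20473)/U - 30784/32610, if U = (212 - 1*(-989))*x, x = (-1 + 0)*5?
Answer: -1029659/19582305 ≈ -0.052581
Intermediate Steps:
x = -5 (x = -1*5 = -5)
U = -6005 (U = (212 - 1*(-989))*(-5) = (212 + 989)*(-5) = 1201*(-5) = -6005)
(15120 - 20473)/U - 30784/32610 = (15120 - 20473)/(-6005) - 30784/32610 = -5353*(-1/6005) - 30784*1/32610 = 5353/6005 - 15392/16305 = -1029659/19582305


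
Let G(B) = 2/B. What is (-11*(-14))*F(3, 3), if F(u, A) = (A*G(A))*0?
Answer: 0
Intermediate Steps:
F(u, A) = 0 (F(u, A) = (A*(2/A))*0 = 2*0 = 0)
(-11*(-14))*F(3, 3) = -11*(-14)*0 = 154*0 = 0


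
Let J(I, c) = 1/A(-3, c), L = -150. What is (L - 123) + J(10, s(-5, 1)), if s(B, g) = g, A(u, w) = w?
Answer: -272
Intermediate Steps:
J(I, c) = 1/c
(L - 123) + J(10, s(-5, 1)) = (-150 - 123) + 1/1 = -273 + 1 = -272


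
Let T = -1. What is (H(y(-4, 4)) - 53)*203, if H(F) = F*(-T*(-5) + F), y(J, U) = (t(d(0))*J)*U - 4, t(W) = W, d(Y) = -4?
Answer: 659141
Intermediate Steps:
y(J, U) = -4 - 4*J*U (y(J, U) = (-4*J)*U - 4 = -4*J*U - 4 = -4 - 4*J*U)
H(F) = F*(-5 + F) (H(F) = F*(-(-1)*(-5) + F) = F*(-1*5 + F) = F*(-5 + F))
(H(y(-4, 4)) - 53)*203 = ((-4 - 4*(-4)*4)*(-5 + (-4 - 4*(-4)*4)) - 53)*203 = ((-4 + 64)*(-5 + (-4 + 64)) - 53)*203 = (60*(-5 + 60) - 53)*203 = (60*55 - 53)*203 = (3300 - 53)*203 = 3247*203 = 659141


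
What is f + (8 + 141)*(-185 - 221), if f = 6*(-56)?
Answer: -60830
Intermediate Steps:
f = -336
f + (8 + 141)*(-185 - 221) = -336 + (8 + 141)*(-185 - 221) = -336 + 149*(-406) = -336 - 60494 = -60830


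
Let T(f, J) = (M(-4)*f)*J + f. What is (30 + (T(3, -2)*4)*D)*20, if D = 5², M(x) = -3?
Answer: 42600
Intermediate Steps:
D = 25
T(f, J) = f - 3*J*f (T(f, J) = (-3*f)*J + f = -3*J*f + f = f - 3*J*f)
(30 + (T(3, -2)*4)*D)*20 = (30 + ((3*(1 - 3*(-2)))*4)*25)*20 = (30 + ((3*(1 + 6))*4)*25)*20 = (30 + ((3*7)*4)*25)*20 = (30 + (21*4)*25)*20 = (30 + 84*25)*20 = (30 + 2100)*20 = 2130*20 = 42600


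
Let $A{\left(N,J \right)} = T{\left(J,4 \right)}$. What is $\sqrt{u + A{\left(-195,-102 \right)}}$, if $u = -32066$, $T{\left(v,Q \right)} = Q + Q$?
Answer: $3 i \sqrt{3562} \approx 179.05 i$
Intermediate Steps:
$T{\left(v,Q \right)} = 2 Q$
$A{\left(N,J \right)} = 8$ ($A{\left(N,J \right)} = 2 \cdot 4 = 8$)
$\sqrt{u + A{\left(-195,-102 \right)}} = \sqrt{-32066 + 8} = \sqrt{-32058} = 3 i \sqrt{3562}$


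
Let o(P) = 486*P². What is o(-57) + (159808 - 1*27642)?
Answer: 1711180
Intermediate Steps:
o(-57) + (159808 - 1*27642) = 486*(-57)² + (159808 - 1*27642) = 486*3249 + (159808 - 27642) = 1579014 + 132166 = 1711180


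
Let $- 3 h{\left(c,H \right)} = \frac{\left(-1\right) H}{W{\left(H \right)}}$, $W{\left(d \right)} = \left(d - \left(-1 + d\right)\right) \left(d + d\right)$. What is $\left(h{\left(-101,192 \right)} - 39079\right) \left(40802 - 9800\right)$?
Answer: $-1211521991$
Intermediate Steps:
$W{\left(d \right)} = 2 d$ ($W{\left(d \right)} = \left(d - \left(-1 + d\right)\right) 2 d = 1 \cdot 2 d = 2 d$)
$h{\left(c,H \right)} = \frac{1}{6}$ ($h{\left(c,H \right)} = - \frac{- H \frac{1}{2 H}}{3} = \left(- \frac{1}{3}\right) \left(- \frac{1}{2}\right) = \frac{1}{6}$)
$\left(h{\left(-101,192 \right)} - 39079\right) \left(40802 - 9800\right) = \left(\frac{1}{6} - 39079\right) \left(40802 - 9800\right) = \left(- \frac{234473}{6}\right) 31002 = -1211521991$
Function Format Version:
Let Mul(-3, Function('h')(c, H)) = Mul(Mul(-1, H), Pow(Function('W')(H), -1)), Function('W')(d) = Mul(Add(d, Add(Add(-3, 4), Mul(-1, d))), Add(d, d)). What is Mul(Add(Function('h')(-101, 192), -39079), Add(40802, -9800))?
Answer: -1211521991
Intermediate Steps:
Function('W')(d) = Mul(2, d) (Function('W')(d) = Mul(Add(d, Add(1, Mul(-1, d))), Mul(2, d)) = Mul(1, Mul(2, d)) = Mul(2, d))
Function('h')(c, H) = Rational(1, 6) (Function('h')(c, H) = Mul(Rational(-1, 3), Mul(Mul(-1, H), Pow(Mul(2, H), -1))) = Mul(Rational(-1, 3), Mul(Mul(-1, H), Mul(Rational(1, 2), Pow(H, -1)))) = Mul(Rational(-1, 3), Rational(-1, 2)) = Rational(1, 6))
Mul(Add(Function('h')(-101, 192), -39079), Add(40802, -9800)) = Mul(Add(Rational(1, 6), -39079), Add(40802, -9800)) = Mul(Rational(-234473, 6), 31002) = -1211521991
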